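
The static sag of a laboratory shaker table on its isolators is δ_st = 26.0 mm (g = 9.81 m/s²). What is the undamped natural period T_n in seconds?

0.323 s

ω_n = √(g/δ_st) = √(9.81/0.0260) = √377.3 = 19.42 rad/s.
T_n = 2π/ω_n = 6.283/19.42 = 0.3235 s.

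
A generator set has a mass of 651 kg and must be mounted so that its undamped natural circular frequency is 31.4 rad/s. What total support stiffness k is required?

k = m·ω_n² = 651 × 31.40² = 651 × 986.0 = 641900 N/m.

642000 N/m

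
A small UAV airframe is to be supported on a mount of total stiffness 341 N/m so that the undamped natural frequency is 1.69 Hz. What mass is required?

ω_n = 2πf_n = 2π × 1.69 = 10.62 rad/s.
m = k/ω_n² = 341/10.62² = 341/112.8 = 3.024 kg.

3.02 kg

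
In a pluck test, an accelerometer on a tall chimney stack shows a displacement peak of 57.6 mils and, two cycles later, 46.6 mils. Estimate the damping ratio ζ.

0.0169

Logarithmic decrement δ = (1/n)·ln(x₀/x_n) = (1/2)·ln(57.6/46.6) = (1/2)·ln(1.236) = 0.1060.
ζ = δ/√(4π² + δ²) = 0.1060/√(39.48 + 0.0112) = 0.1060/6.284 = 0.01686.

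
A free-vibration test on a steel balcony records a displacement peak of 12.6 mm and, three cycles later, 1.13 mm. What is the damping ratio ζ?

Logarithmic decrement δ = (1/n)·ln(x₀/x_n) = (1/3)·ln(12.6/1.13) = (1/3)·ln(11.15) = 0.8038.
ζ = δ/√(4π² + δ²) = 0.8038/√(39.48 + 0.646) = 0.8038/6.334 = 0.1269.

0.127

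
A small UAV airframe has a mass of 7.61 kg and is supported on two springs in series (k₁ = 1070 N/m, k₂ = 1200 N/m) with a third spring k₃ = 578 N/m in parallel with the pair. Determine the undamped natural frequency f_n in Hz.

Series pair: k_s = k₁k₂/(k₁+k₂) = (1070)(1200)/(1070 + 1200) = 565.6 N/m. In parallel with k₃: k_eq = 565.6 + 578 = 1144 N/m.
ω_n = √(k_eq/m) = √(1144/7.61) = √150.3 = 12.26 rad/s.
f_n = ω_n/(2π) = 12.26/6.283 = 1.951 Hz.

1.95 Hz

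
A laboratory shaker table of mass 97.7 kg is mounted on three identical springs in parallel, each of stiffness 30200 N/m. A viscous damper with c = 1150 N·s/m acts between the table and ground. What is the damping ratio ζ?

Parallel springs add: k_eq = 3 × 30200 = 90600 N/m.
ω_n = √(k_eq/m) = √(90600/97.7) = 30.45 rad/s.
Critical damping c_c = 2√(k_eq·m) = 2√(90600 × 97.7) = 5950 N·s/m, so ζ = c/c_c = 1150/5950 = 0.1933.

0.193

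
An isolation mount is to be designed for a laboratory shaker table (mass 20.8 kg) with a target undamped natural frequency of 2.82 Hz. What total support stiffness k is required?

6530 N/m

ω_n = 2πf_n = 2π × 2.82 = 17.72 rad/s.
k = m·ω_n² = 20.8 × 17.72² = 20.8 × 313.9 = 6530 N/m.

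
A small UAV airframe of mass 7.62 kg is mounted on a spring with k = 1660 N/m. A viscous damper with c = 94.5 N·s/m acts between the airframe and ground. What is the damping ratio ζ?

0.420

ω_n = √(k/m) = √(1660/7.62) = 14.76 rad/s.
Critical damping c_c = 2√(k·m) = 2√(1660 × 7.62) = 224.9 N·s/m, so ζ = c/c_c = 94.5/224.9 = 0.4201.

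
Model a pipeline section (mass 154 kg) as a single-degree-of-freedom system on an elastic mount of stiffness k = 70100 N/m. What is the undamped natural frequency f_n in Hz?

3.40 Hz

ω_n = √(k/m) = √(70100/154) = √455.2 = 21.34 rad/s.
f_n = ω_n/(2π) = 21.34/6.283 = 3.396 Hz.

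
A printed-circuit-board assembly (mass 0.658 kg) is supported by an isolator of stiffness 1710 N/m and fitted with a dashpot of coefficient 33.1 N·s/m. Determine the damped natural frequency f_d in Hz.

7.06 Hz

ω_n = √(k/m) = √(1710/0.658) = 50.98 rad/s.
Critical damping c_c = 2√(k·m) = 2√(1710 × 0.658) = 67.09 N·s/m, so ζ = c/c_c = 33.1/67.09 = 0.4934.
ω_d = ω_n√(1 − ζ²) = 50.98 × √(1 − 0.243) = 44.34 rad/s.
f_d = ω_d/(2π) = 7.057 Hz.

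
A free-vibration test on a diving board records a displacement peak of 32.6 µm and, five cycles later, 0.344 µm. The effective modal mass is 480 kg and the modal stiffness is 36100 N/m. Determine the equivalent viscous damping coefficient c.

1190 N·s/m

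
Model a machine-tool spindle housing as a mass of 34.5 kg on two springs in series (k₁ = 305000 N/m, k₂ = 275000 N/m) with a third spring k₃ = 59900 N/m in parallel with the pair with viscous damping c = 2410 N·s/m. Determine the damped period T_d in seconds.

Series pair: k_s = k₁k₂/(k₁+k₂) = (305000)(275000)/(305000 + 275000) = 144600 N/m. In parallel with k₃: k_eq = 144600 + 59900 = 204500 N/m.
ω_n = √(k_eq/m) = √(204500/34.5) = 76.99 rad/s.
Critical damping c_c = 2√(k_eq·m) = 2√(204500 × 34.5) = 5313 N·s/m, so ζ = c/c_c = 2410/5313 = 0.4536.
ω_d = ω_n√(1 − ζ²) = 76.99 × √(1 − 0.206) = 68.61 rad/s.
T_d = 2π/ω_d = 0.09157 s.

0.0916 s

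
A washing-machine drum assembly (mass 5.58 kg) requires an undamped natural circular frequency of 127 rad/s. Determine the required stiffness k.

k = m·ω_n² = 5.58 × 127.0² = 5.58 × 16130 = 90000 N/m.

90000 N/m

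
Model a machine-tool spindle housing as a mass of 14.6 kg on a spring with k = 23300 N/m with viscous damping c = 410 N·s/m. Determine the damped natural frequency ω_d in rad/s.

37.4 rad/s

ω_n = √(k/m) = √(23300/14.6) = 39.95 rad/s.
Critical damping c_c = 2√(k·m) = 2√(23300 × 14.6) = 1166 N·s/m, so ζ = c/c_c = 410/1166 = 0.3515.
ω_d = ω_n√(1 − ζ²) = 39.95 × √(1 − 0.124) = 37.40 rad/s.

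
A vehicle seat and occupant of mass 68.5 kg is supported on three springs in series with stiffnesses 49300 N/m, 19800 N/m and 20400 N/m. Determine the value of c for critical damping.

1510 N·s/m

Series springs: 1/k_eq = 1/49300 + 1/19800 + 1/20400 = 0.0001198, so k_eq = 8347 N/m.
c_c = 2√(k_eq·m) = 2√(8347 × 68.5) = 2 × 756.1 = 1512 N·s/m.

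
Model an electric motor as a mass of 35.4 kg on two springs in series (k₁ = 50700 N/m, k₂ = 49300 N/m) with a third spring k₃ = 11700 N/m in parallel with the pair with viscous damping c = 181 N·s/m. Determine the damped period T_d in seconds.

Series pair: k_s = k₁k₂/(k₁+k₂) = (50700)(49300)/(50700 + 49300) = 25000 N/m. In parallel with k₃: k_eq = 25000 + 11700 = 36700 N/m.
ω_n = √(k_eq/m) = √(36700/35.4) = 32.20 rad/s.
Critical damping c_c = 2√(k_eq·m) = 2√(36700 × 35.4) = 2279 N·s/m, so ζ = c/c_c = 181/2279 = 0.07940.
ω_d = ω_n√(1 − ζ²) = 32.20 × √(1 − 0.00631) = 32.09 rad/s.
T_d = 2π/ω_d = 0.1958 s.

0.196 s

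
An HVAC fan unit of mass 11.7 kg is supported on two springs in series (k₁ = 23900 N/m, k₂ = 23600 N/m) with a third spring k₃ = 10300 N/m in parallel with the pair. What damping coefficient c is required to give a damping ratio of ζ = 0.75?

764 N·s/m

Series pair: k_s = k₁k₂/(k₁+k₂) = (23900)(23600)/(23900 + 23600) = 11870 N/m. In parallel with k₃: k_eq = 11870 + 10300 = 22170 N/m.
c_c = 2√(k_eq·m) = 2√(22170 × 11.7) = 1019 N·s/m.
c = ζ·c_c = 0.75 × 1019 = 764.0 N·s/m.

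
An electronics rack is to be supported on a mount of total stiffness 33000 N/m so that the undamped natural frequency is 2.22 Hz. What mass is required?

ω_n = 2πf_n = 2π × 2.22 = 13.95 rad/s.
m = k/ω_n² = 33000/13.95² = 33000/194.6 = 169.6 kg.

170 kg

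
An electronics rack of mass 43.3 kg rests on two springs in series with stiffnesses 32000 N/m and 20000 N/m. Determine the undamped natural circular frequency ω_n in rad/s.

16.9 rad/s

Series springs: 1/k_eq = 1/32000 + 1/20000 = 8.125×10^-5, so k_eq = 12310 N/m.
ω_n = √(k_eq/m) = √(12310/43.3) = √284.2 = 16.86 rad/s.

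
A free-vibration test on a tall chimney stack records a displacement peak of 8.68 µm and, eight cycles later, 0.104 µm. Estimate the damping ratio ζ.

0.0877

Logarithmic decrement δ = (1/n)·ln(x₀/x_n) = (1/8)·ln(8.68/0.104) = (1/8)·ln(83.46) = 0.5530.
ζ = δ/√(4π² + δ²) = 0.5530/√(39.48 + 0.306) = 0.5530/6.307 = 0.08768.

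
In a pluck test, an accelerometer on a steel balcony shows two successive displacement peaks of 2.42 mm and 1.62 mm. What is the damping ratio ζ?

Logarithmic decrement δ = (1/n)·ln(x₀/x_n) = (1/1)·ln(2.42/1.62) = (1/1)·ln(1.494) = 0.4013.
ζ = δ/√(4π² + δ²) = 0.4013/√(39.48 + 0.161) = 0.4013/6.296 = 0.06375.

0.0637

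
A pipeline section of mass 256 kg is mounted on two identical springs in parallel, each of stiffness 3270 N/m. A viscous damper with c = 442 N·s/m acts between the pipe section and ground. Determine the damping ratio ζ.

0.171

Parallel springs add: k_eq = 2 × 3270 = 6540 N/m.
ω_n = √(k_eq/m) = √(6540/256) = 5.054 rad/s.
Critical damping c_c = 2√(k_eq·m) = 2√(6540 × 256) = 2588 N·s/m, so ζ = c/c_c = 442/2588 = 0.1708.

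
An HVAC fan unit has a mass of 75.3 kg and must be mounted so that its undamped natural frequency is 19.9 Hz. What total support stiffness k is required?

1180000 N/m

ω_n = 2πf_n = 2π × 19.9 = 125.0 rad/s.
k = m·ω_n² = 75.3 × 125.0² = 75.3 × 15630 = 1177000 N/m.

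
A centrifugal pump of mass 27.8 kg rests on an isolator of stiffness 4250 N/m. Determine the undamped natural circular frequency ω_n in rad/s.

12.4 rad/s

ω_n = √(k/m) = √(4250/27.8) = √152.9 = 12.36 rad/s.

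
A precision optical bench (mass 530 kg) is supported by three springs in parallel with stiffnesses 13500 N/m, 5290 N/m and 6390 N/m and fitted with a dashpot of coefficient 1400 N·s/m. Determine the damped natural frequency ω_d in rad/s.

6.76 rad/s

Parallel springs add: k_eq = 13500 + 5290 + 6390 = 25180 N/m.
ω_n = √(k_eq/m) = √(25180/530) = 6.893 rad/s.
Critical damping c_c = 2√(k_eq·m) = 2√(25180 × 530) = 7306 N·s/m, so ζ = c/c_c = 1400/7306 = 0.1916.
ω_d = ω_n√(1 − ζ²) = 6.893 × √(1 − 0.0367) = 6.765 rad/s.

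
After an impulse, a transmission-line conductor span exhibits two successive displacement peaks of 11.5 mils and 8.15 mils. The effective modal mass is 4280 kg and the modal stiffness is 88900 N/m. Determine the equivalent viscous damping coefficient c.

2130 N·s/m

Logarithmic decrement δ = (1/n)·ln(x₀/x_n) = (1/1)·ln(11.5/8.15) = (1/1)·ln(1.411) = 0.3443.
ζ = δ/√(4π² + δ²) = 0.3443/√(39.48 + 0.119) = 0.3443/6.293 = 0.05472.
c = ζ · 2√(km) = 0.05472 × 2√(88900 × 4280) = 0.05472 × 39010 = 2135 N·s/m.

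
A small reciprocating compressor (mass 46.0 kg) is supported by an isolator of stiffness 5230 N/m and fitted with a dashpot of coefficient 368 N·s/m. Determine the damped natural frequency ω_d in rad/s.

9.88 rad/s

ω_n = √(k/m) = √(5230/46.0) = 10.66 rad/s.
Critical damping c_c = 2√(k·m) = 2√(5230 × 46.0) = 981.0 N·s/m, so ζ = c/c_c = 368/981.0 = 0.3751.
ω_d = ω_n√(1 − ζ²) = 10.66 × √(1 − 0.141) = 9.884 rad/s.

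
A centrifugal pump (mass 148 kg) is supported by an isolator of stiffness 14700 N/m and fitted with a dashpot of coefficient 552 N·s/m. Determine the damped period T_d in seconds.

ω_n = √(k/m) = √(14700/148) = 9.966 rad/s.
Critical damping c_c = 2√(k·m) = 2√(14700 × 148) = 2950 N·s/m, so ζ = c/c_c = 552/2950 = 0.1871.
ω_d = ω_n√(1 − ζ²) = 9.966 × √(1 − 0.0350) = 9.790 rad/s.
T_d = 2π/ω_d = 0.6418 s.

0.642 s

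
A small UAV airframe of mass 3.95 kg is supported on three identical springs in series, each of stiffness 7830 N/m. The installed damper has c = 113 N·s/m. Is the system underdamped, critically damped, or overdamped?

underdamped

Series springs: 1/k_eq = 3/7830, so k_eq = 7830/3 = 2610 N/m.
c_c = 2√(k_eq·m) = 203.1 N·s/m; ζ = c/c_c = 113/203.1 = 0.556.
Since ζ < 1 the system is underdamped.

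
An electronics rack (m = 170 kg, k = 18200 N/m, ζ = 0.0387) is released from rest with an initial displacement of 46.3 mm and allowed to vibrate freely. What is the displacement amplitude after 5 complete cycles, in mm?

13.7 mm

Logarithmic decrement δ = 2πζ/√(1 − ζ²) = 2π × 0.03870/√(1 − 0.00150) = 0.2433.
After n cycles, x_n/x₀ = e^(−nδ), so x_5 = 46.3 × e^(−5 × 0.2433) = 46.3 × 0.2962 = 13.71 mm.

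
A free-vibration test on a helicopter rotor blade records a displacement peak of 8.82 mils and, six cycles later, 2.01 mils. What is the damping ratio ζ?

0.0392

Logarithmic decrement δ = (1/n)·ln(x₀/x_n) = (1/6)·ln(8.82/2.01) = (1/6)·ln(4.388) = 0.2465.
ζ = δ/√(4π² + δ²) = 0.2465/√(39.48 + 0.0608) = 0.2465/6.288 = 0.03920.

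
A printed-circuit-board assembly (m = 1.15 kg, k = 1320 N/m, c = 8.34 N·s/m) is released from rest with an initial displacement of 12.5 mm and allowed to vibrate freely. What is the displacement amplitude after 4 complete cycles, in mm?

0.835 mm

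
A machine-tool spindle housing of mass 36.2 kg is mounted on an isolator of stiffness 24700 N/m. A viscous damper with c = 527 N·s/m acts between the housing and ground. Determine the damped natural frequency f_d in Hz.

3.99 Hz

ω_n = √(k/m) = √(24700/36.2) = 26.12 rad/s.
Critical damping c_c = 2√(k·m) = 2√(24700 × 36.2) = 1891 N·s/m, so ζ = c/c_c = 527/1891 = 0.2787.
ω_d = ω_n√(1 − ζ²) = 26.12 × √(1 − 0.0777) = 25.09 rad/s.
f_d = ω_d/(2π) = 3.993 Hz.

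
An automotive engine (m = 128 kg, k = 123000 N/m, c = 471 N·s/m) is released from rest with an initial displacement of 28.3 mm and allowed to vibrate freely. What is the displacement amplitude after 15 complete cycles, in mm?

ζ = c/(2√(km)) = 471/(2√(123000 × 128)) = 471/7936 = 0.05935.
Logarithmic decrement δ = 2πζ/√(1 − ζ²) = 2π × 0.05935/√(1 − 0.00352) = 0.3736.
After n cycles, x_n/x₀ = e^(−nδ), so x_15 = 28.3 × e^(−15 × 0.3736) = 28.3 × 0.003684 = 0.1043 mm.

0.104 mm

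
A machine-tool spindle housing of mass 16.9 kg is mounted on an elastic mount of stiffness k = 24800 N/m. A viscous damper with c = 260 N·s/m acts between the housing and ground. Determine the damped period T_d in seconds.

ω_n = √(k/m) = √(24800/16.9) = 38.31 rad/s.
Critical damping c_c = 2√(k·m) = 2√(24800 × 16.9) = 1295 N·s/m, so ζ = c/c_c = 260/1295 = 0.2008.
ω_d = ω_n√(1 − ζ²) = 38.31 × √(1 − 0.0403) = 37.53 rad/s.
T_d = 2π/ω_d = 0.1674 s.

0.167 s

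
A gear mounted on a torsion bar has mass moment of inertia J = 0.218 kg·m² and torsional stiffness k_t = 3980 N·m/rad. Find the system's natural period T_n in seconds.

ω_n = √(k_t/J) = √(3980/0.218) = √18260 = 135.1 rad/s.
T_n = 2π/ω_n = 6.283/135.1 = 0.04650 s.

0.0465 s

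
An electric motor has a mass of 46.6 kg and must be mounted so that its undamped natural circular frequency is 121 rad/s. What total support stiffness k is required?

k = m·ω_n² = 46.6 × 121.0² = 46.6 × 14640 = 682300 N/m.

682000 N/m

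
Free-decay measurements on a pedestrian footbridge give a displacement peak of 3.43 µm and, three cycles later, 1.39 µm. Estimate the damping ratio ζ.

0.0479

Logarithmic decrement δ = (1/n)·ln(x₀/x_n) = (1/3)·ln(3.43/1.39) = (1/3)·ln(2.468) = 0.3011.
ζ = δ/√(4π² + δ²) = 0.3011/√(39.48 + 0.0907) = 0.3011/6.290 = 0.04786.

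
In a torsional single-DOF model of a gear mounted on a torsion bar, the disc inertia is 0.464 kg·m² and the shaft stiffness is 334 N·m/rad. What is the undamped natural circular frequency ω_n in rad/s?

26.8 rad/s

ω_n = √(k_t/J) = √(334/0.464) = √719.8 = 26.83 rad/s.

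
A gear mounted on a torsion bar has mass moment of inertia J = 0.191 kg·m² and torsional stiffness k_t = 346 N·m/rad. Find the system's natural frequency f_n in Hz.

6.77 Hz

ω_n = √(k_t/J) = √(346/0.191) = √1812 = 42.56 rad/s.
f_n = ω_n/(2π) = 42.56/6.283 = 6.774 Hz.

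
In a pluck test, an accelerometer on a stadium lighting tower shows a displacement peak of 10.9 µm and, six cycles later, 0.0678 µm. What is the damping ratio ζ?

0.134

Logarithmic decrement δ = (1/n)·ln(x₀/x_n) = (1/6)·ln(10.9/0.0678) = (1/6)·ln(160.8) = 0.8467.
ζ = δ/√(4π² + δ²) = 0.8467/√(39.48 + 0.717) = 0.8467/6.340 = 0.1335.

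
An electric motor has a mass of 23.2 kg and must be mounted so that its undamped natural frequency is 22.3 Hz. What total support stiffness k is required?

455000 N/m

ω_n = 2πf_n = 2π × 22.3 = 140.1 rad/s.
k = m·ω_n² = 23.2 × 140.1² = 23.2 × 19630 = 455500 N/m.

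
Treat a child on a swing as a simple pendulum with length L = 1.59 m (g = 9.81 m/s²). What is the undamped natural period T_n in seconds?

2.53 s

For a simple pendulum ω_n = √(g/L) = √(9.81/1.59) = √6.170 = 2.484 rad/s.
T_n = 2π/ω_n = 6.283/2.484 = 2.530 s.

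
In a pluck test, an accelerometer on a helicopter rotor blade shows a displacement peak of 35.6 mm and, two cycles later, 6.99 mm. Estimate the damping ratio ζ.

Logarithmic decrement δ = (1/n)·ln(x₀/x_n) = (1/2)·ln(35.6/6.99) = (1/2)·ln(5.093) = 0.8139.
ζ = δ/√(4π² + δ²) = 0.8139/√(39.48 + 0.662) = 0.8139/6.336 = 0.1285.

0.128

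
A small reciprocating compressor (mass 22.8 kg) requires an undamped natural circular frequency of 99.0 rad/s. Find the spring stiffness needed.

223000 N/m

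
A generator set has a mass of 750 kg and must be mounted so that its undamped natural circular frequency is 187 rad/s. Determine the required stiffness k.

26200000 N/m

k = m·ω_n² = 750 × 187.0² = 750 × 34970 = 26230000 N/m.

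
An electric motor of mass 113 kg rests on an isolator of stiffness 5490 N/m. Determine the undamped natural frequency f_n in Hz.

ω_n = √(k/m) = √(5490/113) = √48.58 = 6.970 rad/s.
f_n = ω_n/(2π) = 6.970/6.283 = 1.109 Hz.

1.11 Hz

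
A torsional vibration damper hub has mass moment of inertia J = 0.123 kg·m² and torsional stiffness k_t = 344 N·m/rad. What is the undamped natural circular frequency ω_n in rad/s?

ω_n = √(k_t/J) = √(344/0.123) = √2797 = 52.88 rad/s.

52.9 rad/s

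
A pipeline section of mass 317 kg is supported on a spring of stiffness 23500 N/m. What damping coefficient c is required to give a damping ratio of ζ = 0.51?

2780 N·s/m

c_c = 2√(k·m) = 2√(23500 × 317) = 5459 N·s/m.
c = ζ·c_c = 0.51 × 5459 = 2784 N·s/m.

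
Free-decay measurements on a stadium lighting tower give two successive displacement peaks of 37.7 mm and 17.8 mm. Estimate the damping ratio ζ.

Logarithmic decrement δ = (1/n)·ln(x₀/x_n) = (1/1)·ln(37.7/17.8) = (1/1)·ln(2.118) = 0.7505.
ζ = δ/√(4π² + δ²) = 0.7505/√(39.48 + 0.563) = 0.7505/6.328 = 0.1186.

0.119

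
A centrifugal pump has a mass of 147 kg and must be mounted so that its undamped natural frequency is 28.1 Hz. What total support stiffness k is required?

ω_n = 2πf_n = 2π × 28.1 = 176.6 rad/s.
k = m·ω_n² = 147 × 176.6² = 147 × 31170 = 4582000 N/m.

4580000 N/m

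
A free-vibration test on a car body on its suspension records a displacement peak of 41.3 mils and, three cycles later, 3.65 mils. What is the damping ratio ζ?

Logarithmic decrement δ = (1/n)·ln(x₀/x_n) = (1/3)·ln(41.3/3.65) = (1/3)·ln(11.32) = 0.8087.
ζ = δ/√(4π² + δ²) = 0.8087/√(39.48 + 0.654) = 0.8087/6.335 = 0.1277.

0.128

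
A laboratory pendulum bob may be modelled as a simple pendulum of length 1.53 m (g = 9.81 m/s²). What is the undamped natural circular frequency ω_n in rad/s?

For a simple pendulum ω_n = √(g/L) = √(9.81/1.53) = √6.412 = 2.532 rad/s.

2.53 rad/s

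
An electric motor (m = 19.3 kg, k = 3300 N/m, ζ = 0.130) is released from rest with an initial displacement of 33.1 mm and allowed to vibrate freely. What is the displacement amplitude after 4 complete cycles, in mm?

1.23 mm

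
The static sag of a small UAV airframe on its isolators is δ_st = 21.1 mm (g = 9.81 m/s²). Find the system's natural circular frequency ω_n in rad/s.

21.6 rad/s

ω_n = √(g/δ_st) = √(9.81/0.0211) = √464.9 = 21.56 rad/s.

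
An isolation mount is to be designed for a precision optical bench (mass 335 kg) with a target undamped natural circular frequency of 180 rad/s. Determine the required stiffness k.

10900000 N/m

k = m·ω_n² = 335 × 180.0² = 335 × 32400 = 10850000 N/m.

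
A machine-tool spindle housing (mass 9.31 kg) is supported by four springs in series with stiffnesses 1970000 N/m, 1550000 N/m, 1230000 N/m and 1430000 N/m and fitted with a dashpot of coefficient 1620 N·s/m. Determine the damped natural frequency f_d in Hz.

Series springs: 1/k_eq = 1/1970000 + 1/1550000 + 1/1230000 + 1/1430000 = 2.665×10^-6, so k_eq = 375200 N/m.
ω_n = √(k_eq/m) = √(375200/9.31) = 200.8 rad/s.
Critical damping c_c = 2√(k_eq·m) = 2√(375200 × 9.31) = 3738 N·s/m, so ζ = c/c_c = 1620/3738 = 0.4334.
ω_d = ω_n√(1 − ζ²) = 200.8 × √(1 − 0.188) = 180.9 rad/s.
f_d = ω_d/(2π) = 28.80 Hz.

28.8 Hz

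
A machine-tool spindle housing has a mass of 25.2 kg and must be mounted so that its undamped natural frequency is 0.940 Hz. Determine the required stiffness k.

ω_n = 2πf_n = 2π × 0.940 = 5.906 rad/s.
k = m·ω_n² = 25.2 × 5.906² = 25.2 × 34.88 = 879.1 N/m.

879 N/m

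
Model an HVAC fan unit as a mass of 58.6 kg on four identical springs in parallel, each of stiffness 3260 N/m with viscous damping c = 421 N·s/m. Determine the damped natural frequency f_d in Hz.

Parallel springs add: k_eq = 4 × 3260 = 13040 N/m.
ω_n = √(k_eq/m) = √(13040/58.6) = 14.92 rad/s.
Critical damping c_c = 2√(k_eq·m) = 2√(13040 × 58.6) = 1748 N·s/m, so ζ = c/c_c = 421/1748 = 0.2408.
ω_d = ω_n√(1 − ζ²) = 14.92 × √(1 − 0.0580) = 14.48 rad/s.
f_d = ω_d/(2π) = 2.304 Hz.

2.30 Hz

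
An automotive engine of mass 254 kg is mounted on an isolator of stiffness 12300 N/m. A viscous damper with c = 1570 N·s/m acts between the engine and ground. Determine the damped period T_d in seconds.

1.01 s

ω_n = √(k/m) = √(12300/254) = 6.959 rad/s.
Critical damping c_c = 2√(k·m) = 2√(12300 × 254) = 3535 N·s/m, so ζ = c/c_c = 1570/3535 = 0.4441.
ω_d = ω_n√(1 − ζ²) = 6.959 × √(1 − 0.197) = 6.235 rad/s.
T_d = 2π/ω_d = 1.008 s.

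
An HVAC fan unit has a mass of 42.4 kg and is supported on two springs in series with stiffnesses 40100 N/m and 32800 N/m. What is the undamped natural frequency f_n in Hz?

3.28 Hz

Series springs: 1/k_eq = 1/40100 + 1/32800 = 5.543×10^-5, so k_eq = 18040 N/m.
ω_n = √(k_eq/m) = √(18040/42.4) = √425.5 = 20.63 rad/s.
f_n = ω_n/(2π) = 20.63/6.283 = 3.283 Hz.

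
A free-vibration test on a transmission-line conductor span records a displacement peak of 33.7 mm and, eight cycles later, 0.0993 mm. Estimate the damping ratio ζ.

0.115

Logarithmic decrement δ = (1/n)·ln(x₀/x_n) = (1/8)·ln(33.7/0.0993) = (1/8)·ln(339.4) = 0.7284.
ζ = δ/√(4π² + δ²) = 0.7284/√(39.48 + 0.531) = 0.7284/6.325 = 0.1152.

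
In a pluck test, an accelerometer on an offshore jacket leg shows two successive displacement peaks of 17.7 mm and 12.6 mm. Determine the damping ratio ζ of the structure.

0.0540

Logarithmic decrement δ = (1/n)·ln(x₀/x_n) = (1/1)·ln(17.7/12.6) = (1/1)·ln(1.405) = 0.3399.
ζ = δ/√(4π² + δ²) = 0.3399/√(39.48 + 0.116) = 0.3399/6.292 = 0.05401.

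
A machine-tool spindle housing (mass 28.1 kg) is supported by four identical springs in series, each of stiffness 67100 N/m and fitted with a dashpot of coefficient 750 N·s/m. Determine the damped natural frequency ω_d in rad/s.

20.5 rad/s

Series springs: 1/k_eq = 4/67100, so k_eq = 67100/4 = 16780 N/m.
ω_n = √(k_eq/m) = √(16780/28.1) = 24.43 rad/s.
Critical damping c_c = 2√(k_eq·m) = 2√(16780 × 28.1) = 1373 N·s/m, so ζ = c/c_c = 750/1373 = 0.5462.
ω_d = ω_n√(1 − ζ²) = 24.43 × √(1 − 0.298) = 20.47 rad/s.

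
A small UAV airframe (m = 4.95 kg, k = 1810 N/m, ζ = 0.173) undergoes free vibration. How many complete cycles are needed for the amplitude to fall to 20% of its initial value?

2 cycles

Logarithmic decrement δ = 2πζ/√(1 − ζ²) = 2π × 0.1730/√(1 − 0.0299) = 1.104.
x_n/x₀ = e^(−nδ) ≤ 0.2; take ln: n ≥ ln(1/0.2)/δ = 1.609/1.104 = 1.458.
So 2 complete cycles are required.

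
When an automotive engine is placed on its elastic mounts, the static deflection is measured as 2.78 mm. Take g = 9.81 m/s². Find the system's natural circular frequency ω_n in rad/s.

59.4 rad/s

ω_n = √(g/δ_st) = √(9.81/0.00278) = √3529 = 59.40 rad/s.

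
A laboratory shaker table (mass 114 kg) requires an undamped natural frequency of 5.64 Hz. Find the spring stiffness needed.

143000 N/m

ω_n = 2πf_n = 2π × 5.64 = 35.44 rad/s.
k = m·ω_n² = 114 × 35.44² = 114 × 1256 = 143200 N/m.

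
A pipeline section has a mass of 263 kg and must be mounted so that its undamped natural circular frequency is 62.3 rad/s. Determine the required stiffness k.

k = m·ω_n² = 263 × 62.30² = 263 × 3881 = 1021000 N/m.

1020000 N/m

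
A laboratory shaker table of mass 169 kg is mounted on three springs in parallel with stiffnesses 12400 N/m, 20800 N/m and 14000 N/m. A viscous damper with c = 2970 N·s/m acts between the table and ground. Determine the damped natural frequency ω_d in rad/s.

Parallel springs add: k_eq = 12400 + 20800 + 14000 = 47200 N/m.
ω_n = √(k_eq/m) = √(47200/169) = 16.71 rad/s.
Critical damping c_c = 2√(k_eq·m) = 2√(47200 × 169) = 5649 N·s/m, so ζ = c/c_c = 2970/5649 = 0.5258.
ω_d = ω_n√(1 − ζ²) = 16.71 × √(1 − 0.276) = 14.22 rad/s.

14.2 rad/s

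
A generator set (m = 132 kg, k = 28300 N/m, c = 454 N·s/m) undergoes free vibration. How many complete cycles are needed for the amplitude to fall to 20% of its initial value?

3 cycles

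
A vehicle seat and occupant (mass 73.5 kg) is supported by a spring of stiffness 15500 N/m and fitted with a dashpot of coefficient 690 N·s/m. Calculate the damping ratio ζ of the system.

0.323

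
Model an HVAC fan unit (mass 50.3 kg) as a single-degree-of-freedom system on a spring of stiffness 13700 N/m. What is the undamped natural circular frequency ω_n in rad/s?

ω_n = √(k/m) = √(13700/50.3) = √272.4 = 16.50 rad/s.

16.5 rad/s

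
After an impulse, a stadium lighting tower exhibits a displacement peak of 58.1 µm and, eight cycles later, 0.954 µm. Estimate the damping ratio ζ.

Logarithmic decrement δ = (1/n)·ln(x₀/x_n) = (1/8)·ln(58.1/0.954) = (1/8)·ln(60.90) = 0.5137.
ζ = δ/√(4π² + δ²) = 0.5137/√(39.48 + 0.264) = 0.5137/6.304 = 0.08148.

0.0815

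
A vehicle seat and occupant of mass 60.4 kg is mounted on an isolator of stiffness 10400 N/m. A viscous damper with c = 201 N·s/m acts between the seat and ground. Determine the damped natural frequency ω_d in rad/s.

13.0 rad/s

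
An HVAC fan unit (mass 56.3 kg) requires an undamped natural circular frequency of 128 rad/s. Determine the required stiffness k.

922000 N/m

k = m·ω_n² = 56.3 × 128.0² = 56.3 × 16380 = 922400 N/m.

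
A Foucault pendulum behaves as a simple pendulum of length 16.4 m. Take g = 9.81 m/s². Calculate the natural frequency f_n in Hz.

0.123 Hz

For a simple pendulum ω_n = √(g/L) = √(9.81/16.4) = √0.5982 = 0.7734 rad/s.
f_n = ω_n/(2π) = 0.7734/6.283 = 0.1231 Hz.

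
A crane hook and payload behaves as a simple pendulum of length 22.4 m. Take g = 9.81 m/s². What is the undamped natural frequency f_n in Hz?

For a simple pendulum ω_n = √(g/L) = √(9.81/22.4) = √0.4379 = 0.6618 rad/s.
f_n = ω_n/(2π) = 0.6618/6.283 = 0.1053 Hz.

0.105 Hz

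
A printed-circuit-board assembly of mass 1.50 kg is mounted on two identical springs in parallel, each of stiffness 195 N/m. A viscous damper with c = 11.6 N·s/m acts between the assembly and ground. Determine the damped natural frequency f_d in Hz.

2.49 Hz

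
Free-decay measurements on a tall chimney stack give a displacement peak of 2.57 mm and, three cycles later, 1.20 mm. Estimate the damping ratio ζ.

0.0404

Logarithmic decrement δ = (1/n)·ln(x₀/x_n) = (1/3)·ln(2.57/1.20) = (1/3)·ln(2.142) = 0.2539.
ζ = δ/√(4π² + δ²) = 0.2539/√(39.48 + 0.0644) = 0.2539/6.288 = 0.04037.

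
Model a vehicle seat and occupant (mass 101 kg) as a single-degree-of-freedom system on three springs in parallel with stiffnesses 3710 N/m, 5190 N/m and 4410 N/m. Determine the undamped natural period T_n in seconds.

Parallel springs add: k_eq = 3710 + 5190 + 4410 = 13310 N/m.
ω_n = √(k_eq/m) = √(13310/101) = √131.8 = 11.48 rad/s.
T_n = 2π/ω_n = 6.283/11.48 = 0.5473 s.

0.547 s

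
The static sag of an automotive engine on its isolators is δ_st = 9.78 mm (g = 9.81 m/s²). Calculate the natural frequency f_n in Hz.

5.04 Hz

ω_n = √(g/δ_st) = √(9.81/0.00978) = √1003 = 31.67 rad/s.
f_n = ω_n/(2π) = 31.67/6.283 = 5.041 Hz.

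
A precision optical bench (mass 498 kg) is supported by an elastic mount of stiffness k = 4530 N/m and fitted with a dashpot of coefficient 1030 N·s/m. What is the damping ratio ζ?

0.343

ω_n = √(k/m) = √(4530/498) = 3.016 rad/s.
Critical damping c_c = 2√(k·m) = 2√(4530 × 498) = 3004 N·s/m, so ζ = c/c_c = 1030/3004 = 0.3429.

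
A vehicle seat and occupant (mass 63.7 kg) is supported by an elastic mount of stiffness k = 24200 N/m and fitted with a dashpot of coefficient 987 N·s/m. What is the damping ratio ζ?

ω_n = √(k/m) = √(24200/63.7) = 19.49 rad/s.
Critical damping c_c = 2√(k·m) = 2√(24200 × 63.7) = 2483 N·s/m, so ζ = c/c_c = 987/2483 = 0.3975.

0.397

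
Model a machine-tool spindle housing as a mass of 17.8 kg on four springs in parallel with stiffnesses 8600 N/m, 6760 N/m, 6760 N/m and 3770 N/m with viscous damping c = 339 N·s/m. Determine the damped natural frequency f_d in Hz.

5.88 Hz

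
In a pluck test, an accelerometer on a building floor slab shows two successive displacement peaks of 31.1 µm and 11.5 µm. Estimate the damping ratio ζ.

0.156

Logarithmic decrement δ = (1/n)·ln(x₀/x_n) = (1/1)·ln(31.1/11.5) = (1/1)·ln(2.704) = 0.9949.
ζ = δ/√(4π² + δ²) = 0.9949/√(39.48 + 0.990) = 0.9949/6.361 = 0.1564.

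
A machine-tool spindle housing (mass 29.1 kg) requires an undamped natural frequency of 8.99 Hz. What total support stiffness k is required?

ω_n = 2πf_n = 2π × 8.99 = 56.49 rad/s.
k = m·ω_n² = 29.1 × 56.49² = 29.1 × 3191 = 92850 N/m.

92800 N/m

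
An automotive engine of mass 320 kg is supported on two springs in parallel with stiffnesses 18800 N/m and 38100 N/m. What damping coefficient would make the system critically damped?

8530 N·s/m

Parallel springs add: k_eq = 18800 + 38100 = 56900 N/m.
c_c = 2√(k_eq·m) = 2√(56900 × 320) = 2 × 4267 = 8534 N·s/m.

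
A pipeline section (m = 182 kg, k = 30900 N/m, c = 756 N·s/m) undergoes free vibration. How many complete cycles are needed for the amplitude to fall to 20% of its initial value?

ζ = c/(2√(km)) = 756/(2√(30900 × 182)) = 756/4743 = 0.1594.
Logarithmic decrement δ = 2πζ/√(1 − ζ²) = 2π × 0.1594/√(1 − 0.0254) = 1.014.
x_n/x₀ = e^(−nδ) ≤ 0.2; take ln: n ≥ ln(1/0.2)/δ = 1.609/1.014 = 1.586.
So 2 complete cycles are required.

2 cycles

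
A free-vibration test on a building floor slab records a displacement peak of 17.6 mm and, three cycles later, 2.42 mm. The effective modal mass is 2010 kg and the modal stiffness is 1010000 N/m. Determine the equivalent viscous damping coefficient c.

Logarithmic decrement δ = (1/n)·ln(x₀/x_n) = (1/3)·ln(17.6/2.42) = (1/3)·ln(7.273) = 0.6614.
ζ = δ/√(4π² + δ²) = 0.6614/√(39.48 + 0.437) = 0.6614/6.318 = 0.1047.
c = ζ · 2√(km) = 0.1047 × 2√(1010000 × 2010) = 0.1047 × 90110 = 9433 N·s/m.

9430 N·s/m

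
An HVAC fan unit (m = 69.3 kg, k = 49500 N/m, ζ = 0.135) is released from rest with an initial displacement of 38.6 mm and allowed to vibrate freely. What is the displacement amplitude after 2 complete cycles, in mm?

Logarithmic decrement δ = 2πζ/√(1 − ζ²) = 2π × 0.1350/√(1 − 0.0182) = 0.8561.
After n cycles, x_n/x₀ = e^(−nδ), so x_2 = 38.6 × e^(−2 × 0.8561) = 38.6 × 0.1805 = 6.967 mm.

6.97 mm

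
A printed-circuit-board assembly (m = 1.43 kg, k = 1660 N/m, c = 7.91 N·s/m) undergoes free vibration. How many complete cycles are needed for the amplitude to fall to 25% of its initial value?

3 cycles

ζ = c/(2√(km)) = 7.91/(2√(1660 × 1.43)) = 7.91/97.44 = 0.08118.
Logarithmic decrement δ = 2πζ/√(1 − ζ²) = 2π × 0.08118/√(1 − 0.00659) = 0.5117.
x_n/x₀ = e^(−nδ) ≤ 0.25; take ln: n ≥ ln(1/0.25)/δ = 1.386/0.5117 = 2.709.
So 3 complete cycles are required.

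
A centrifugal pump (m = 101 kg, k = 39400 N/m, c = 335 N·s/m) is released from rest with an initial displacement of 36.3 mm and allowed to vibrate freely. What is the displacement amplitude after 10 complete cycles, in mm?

ζ = c/(2√(km)) = 335/(2√(39400 × 101)) = 335/3990 = 0.08397.
Logarithmic decrement δ = 2πζ/√(1 − ζ²) = 2π × 0.08397/√(1 − 0.00705) = 0.5294.
After n cycles, x_n/x₀ = e^(−nδ), so x_10 = 36.3 × e^(−10 × 0.5294) = 36.3 × 0.005019 = 0.1822 mm.

0.182 mm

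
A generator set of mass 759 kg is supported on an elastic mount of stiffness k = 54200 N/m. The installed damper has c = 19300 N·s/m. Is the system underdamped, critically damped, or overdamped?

overdamped

c_c = 2√(k·m) = 12830 N·s/m; ζ = c/c_c = 19300/12830 = 1.50.
Since ζ > 1 the system is overdamped.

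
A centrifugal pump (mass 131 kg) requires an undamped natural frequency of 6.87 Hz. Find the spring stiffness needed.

244000 N/m

ω_n = 2πf_n = 2π × 6.87 = 43.17 rad/s.
k = m·ω_n² = 131 × 43.17² = 131 × 1863 = 244100 N/m.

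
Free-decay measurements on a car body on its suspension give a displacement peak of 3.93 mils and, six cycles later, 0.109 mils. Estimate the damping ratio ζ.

0.0947

Logarithmic decrement δ = (1/n)·ln(x₀/x_n) = (1/6)·ln(3.93/0.109) = (1/6)·ln(36.06) = 0.5975.
ζ = δ/√(4π² + δ²) = 0.5975/√(39.48 + 0.357) = 0.5975/6.312 = 0.09467.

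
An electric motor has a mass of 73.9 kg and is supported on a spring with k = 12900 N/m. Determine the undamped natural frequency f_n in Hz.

2.10 Hz

ω_n = √(k/m) = √(12900/73.9) = √174.6 = 13.21 rad/s.
f_n = ω_n/(2π) = 13.21/6.283 = 2.103 Hz.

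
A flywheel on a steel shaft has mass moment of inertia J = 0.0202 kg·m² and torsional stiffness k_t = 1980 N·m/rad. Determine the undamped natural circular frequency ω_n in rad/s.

ω_n = √(k_t/J) = √(1980/0.0202) = √98020 = 313.1 rad/s.

313 rad/s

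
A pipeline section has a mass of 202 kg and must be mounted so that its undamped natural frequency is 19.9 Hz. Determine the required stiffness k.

3160000 N/m

ω_n = 2πf_n = 2π × 19.9 = 125.0 rad/s.
k = m·ω_n² = 202 × 125.0² = 202 × 15630 = 3158000 N/m.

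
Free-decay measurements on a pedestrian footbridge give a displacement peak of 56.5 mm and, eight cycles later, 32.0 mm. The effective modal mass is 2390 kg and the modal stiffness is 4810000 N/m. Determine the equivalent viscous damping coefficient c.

Logarithmic decrement δ = (1/n)·ln(x₀/x_n) = (1/8)·ln(56.5/32.0) = (1/8)·ln(1.766) = 0.07106.
ζ = δ/√(4π² + δ²) = 0.07106/√(39.48 + 0.00505) = 0.07106/6.284 = 0.01131.
c = ζ · 2√(km) = 0.01131 × 2√(4810000 × 2390) = 0.01131 × 214400 = 2425 N·s/m.

2430 N·s/m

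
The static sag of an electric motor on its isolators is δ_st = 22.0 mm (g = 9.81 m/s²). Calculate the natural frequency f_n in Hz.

ω_n = √(g/δ_st) = √(9.81/0.0220) = √445.9 = 21.12 rad/s.
f_n = ω_n/(2π) = 21.12/6.283 = 3.361 Hz.

3.36 Hz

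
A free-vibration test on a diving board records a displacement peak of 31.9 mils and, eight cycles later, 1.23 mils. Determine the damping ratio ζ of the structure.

0.0646

Logarithmic decrement δ = (1/n)·ln(x₀/x_n) = (1/8)·ln(31.9/1.23) = (1/8)·ln(25.93) = 0.4069.
ζ = δ/√(4π² + δ²) = 0.4069/√(39.48 + 0.166) = 0.4069/6.296 = 0.06463.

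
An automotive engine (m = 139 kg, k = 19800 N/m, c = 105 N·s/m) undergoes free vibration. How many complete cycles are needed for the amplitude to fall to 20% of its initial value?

9 cycles

ζ = c/(2√(km)) = 105/(2√(19800 × 139)) = 105/3318 = 0.03165.
Logarithmic decrement δ = 2πζ/√(1 − ζ²) = 2π × 0.03165/√(1 − 0.00100) = 0.1989.
x_n/x₀ = e^(−nδ) ≤ 0.2; take ln: n ≥ ln(1/0.2)/δ = 1.609/0.1989 = 8.090.
So 9 complete cycles are required.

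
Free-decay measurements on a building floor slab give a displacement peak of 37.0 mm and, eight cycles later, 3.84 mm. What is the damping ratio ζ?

Logarithmic decrement δ = (1/n)·ln(x₀/x_n) = (1/8)·ln(37.0/3.84) = (1/8)·ln(9.635) = 0.2832.
ζ = δ/√(4π² + δ²) = 0.2832/√(39.48 + 0.0802) = 0.2832/6.290 = 0.04502.

0.0450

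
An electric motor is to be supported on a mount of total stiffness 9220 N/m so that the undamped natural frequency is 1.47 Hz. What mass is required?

108 kg

ω_n = 2πf_n = 2π × 1.47 = 9.236 rad/s.
m = k/ω_n² = 9220/9.236² = 9220/85.31 = 108.1 kg.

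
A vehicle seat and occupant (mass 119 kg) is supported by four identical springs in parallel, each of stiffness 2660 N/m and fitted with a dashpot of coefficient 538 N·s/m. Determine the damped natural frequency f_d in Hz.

Parallel springs add: k_eq = 4 × 2660 = 10640 N/m.
ω_n = √(k_eq/m) = √(10640/119) = 9.456 rad/s.
Critical damping c_c = 2√(k_eq·m) = 2√(10640 × 119) = 2250 N·s/m, so ζ = c/c_c = 538/2250 = 0.2391.
ω_d = ω_n√(1 − ζ²) = 9.456 × √(1 − 0.0571) = 9.182 rad/s.
f_d = ω_d/(2π) = 1.461 Hz.

1.46 Hz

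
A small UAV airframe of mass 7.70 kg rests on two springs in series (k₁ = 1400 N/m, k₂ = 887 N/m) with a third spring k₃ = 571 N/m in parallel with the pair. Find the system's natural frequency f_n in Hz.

1.91 Hz

Series pair: k_s = k₁k₂/(k₁+k₂) = (1400)(887)/(1400 + 887) = 543.0 N/m. In parallel with k₃: k_eq = 543.0 + 571 = 1114 N/m.
ω_n = √(k_eq/m) = √(1114/7.70) = √144.7 = 12.03 rad/s.
f_n = ω_n/(2π) = 12.03/6.283 = 1.914 Hz.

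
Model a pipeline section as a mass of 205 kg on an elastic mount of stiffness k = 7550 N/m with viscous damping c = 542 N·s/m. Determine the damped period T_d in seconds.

1.06 s

ω_n = √(k/m) = √(7550/205) = 6.069 rad/s.
Critical damping c_c = 2√(k·m) = 2√(7550 × 205) = 2488 N·s/m, so ζ = c/c_c = 542/2488 = 0.2178.
ω_d = ω_n√(1 − ζ²) = 6.069 × √(1 − 0.0475) = 5.923 rad/s.
T_d = 2π/ω_d = 1.061 s.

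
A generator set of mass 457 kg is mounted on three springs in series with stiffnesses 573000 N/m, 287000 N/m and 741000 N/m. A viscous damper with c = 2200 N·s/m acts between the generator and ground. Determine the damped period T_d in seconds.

0.348 s

Series springs: 1/k_eq = 1/573000 + 1/287000 + 1/741000 = 6.579×10^-6, so k_eq = 152000 N/m.
ω_n = √(k_eq/m) = √(152000/457) = 18.24 rad/s.
Critical damping c_c = 2√(k_eq·m) = 2√(152000 × 457) = 16670 N·s/m, so ζ = c/c_c = 2200/16670 = 0.1320.
ω_d = ω_n√(1 − ζ²) = 18.24 × √(1 − 0.0174) = 18.08 rad/s.
T_d = 2π/ω_d = 0.3476 s.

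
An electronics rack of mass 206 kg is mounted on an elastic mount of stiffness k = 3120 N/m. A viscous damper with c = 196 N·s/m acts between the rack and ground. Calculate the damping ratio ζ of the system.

0.122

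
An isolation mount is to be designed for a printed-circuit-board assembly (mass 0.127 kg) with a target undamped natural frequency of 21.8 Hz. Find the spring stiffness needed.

2380 N/m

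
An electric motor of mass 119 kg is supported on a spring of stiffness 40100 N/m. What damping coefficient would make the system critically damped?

c_c = 2√(k·m) = 2√(40100 × 119) = 2 × 2184 = 4369 N·s/m.

4370 N·s/m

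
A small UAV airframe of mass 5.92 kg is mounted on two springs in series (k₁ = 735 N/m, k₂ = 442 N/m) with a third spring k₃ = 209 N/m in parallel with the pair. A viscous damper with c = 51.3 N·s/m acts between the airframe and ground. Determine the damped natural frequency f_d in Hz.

Series pair: k_s = k₁k₂/(k₁+k₂) = (735)(442)/(735 + 442) = 276.0 N/m. In parallel with k₃: k_eq = 276.0 + 209 = 485.0 N/m.
ω_n = √(k_eq/m) = √(485.0/5.92) = 9.051 rad/s.
Critical damping c_c = 2√(k_eq·m) = 2√(485.0 × 5.92) = 107.2 N·s/m, so ζ = c/c_c = 51.3/107.2 = 0.4787.
ω_d = ω_n√(1 − ζ²) = 9.051 × √(1 − 0.229) = 7.947 rad/s.
f_d = ω_d/(2π) = 1.265 Hz.

1.26 Hz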